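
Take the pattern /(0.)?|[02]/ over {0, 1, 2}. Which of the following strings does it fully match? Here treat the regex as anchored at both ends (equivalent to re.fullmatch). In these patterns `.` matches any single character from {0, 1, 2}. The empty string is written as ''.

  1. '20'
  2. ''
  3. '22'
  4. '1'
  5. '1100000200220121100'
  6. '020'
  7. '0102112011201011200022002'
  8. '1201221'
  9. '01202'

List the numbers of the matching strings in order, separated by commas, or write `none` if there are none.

2

1 → no match
2 → match
3 → no match
4 → no match
5 → no match
6 → no match
7 → no match
8 → no match
9 → no match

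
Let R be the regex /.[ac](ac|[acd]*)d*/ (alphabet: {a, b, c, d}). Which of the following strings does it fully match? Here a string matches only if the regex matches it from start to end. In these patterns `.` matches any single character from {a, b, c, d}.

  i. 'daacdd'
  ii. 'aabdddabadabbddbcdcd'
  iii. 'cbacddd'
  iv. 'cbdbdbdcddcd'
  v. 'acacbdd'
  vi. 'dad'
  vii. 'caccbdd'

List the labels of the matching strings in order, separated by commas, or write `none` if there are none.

i, vi

i → match
ii → no match
iii → no match
iv → no match
v → no match
vi → match
vii → no match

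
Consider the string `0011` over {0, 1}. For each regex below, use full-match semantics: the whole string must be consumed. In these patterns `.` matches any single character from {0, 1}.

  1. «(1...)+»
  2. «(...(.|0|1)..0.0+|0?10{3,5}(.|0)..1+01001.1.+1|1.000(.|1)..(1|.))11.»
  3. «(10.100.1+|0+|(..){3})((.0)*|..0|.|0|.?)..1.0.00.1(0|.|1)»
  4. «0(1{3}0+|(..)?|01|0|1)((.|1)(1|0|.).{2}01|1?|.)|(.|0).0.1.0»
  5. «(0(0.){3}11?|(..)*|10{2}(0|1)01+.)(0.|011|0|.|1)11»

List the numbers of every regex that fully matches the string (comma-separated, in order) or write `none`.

1 → no match — must start with `1`
2 → no match
3 → no match
4 → match
5 → match

4, 5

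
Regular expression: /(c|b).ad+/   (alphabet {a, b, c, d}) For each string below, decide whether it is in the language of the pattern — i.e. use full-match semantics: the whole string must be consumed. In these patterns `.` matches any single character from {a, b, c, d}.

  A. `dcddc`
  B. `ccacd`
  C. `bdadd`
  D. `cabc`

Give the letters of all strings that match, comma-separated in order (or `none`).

A → no match — must end with `d`
B → no match
C → match
D → no match — must end with `d`

C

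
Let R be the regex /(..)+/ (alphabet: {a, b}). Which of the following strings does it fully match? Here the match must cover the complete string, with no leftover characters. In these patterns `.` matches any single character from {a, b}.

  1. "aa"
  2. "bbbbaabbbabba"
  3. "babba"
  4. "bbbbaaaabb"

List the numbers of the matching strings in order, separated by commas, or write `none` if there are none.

1, 4

1. "aa" → match
2 → no match
3. "babba" → no match
4. "bbbbaaaabb" → match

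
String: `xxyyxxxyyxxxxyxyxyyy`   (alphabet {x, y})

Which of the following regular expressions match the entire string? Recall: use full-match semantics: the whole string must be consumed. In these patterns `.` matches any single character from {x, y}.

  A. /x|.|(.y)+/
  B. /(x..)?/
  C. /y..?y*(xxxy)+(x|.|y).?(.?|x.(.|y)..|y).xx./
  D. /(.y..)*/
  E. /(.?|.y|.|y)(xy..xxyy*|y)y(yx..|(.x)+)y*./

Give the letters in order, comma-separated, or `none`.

E

A → no match
B → no match
C → no match — must start with `y`
D → no match
E → match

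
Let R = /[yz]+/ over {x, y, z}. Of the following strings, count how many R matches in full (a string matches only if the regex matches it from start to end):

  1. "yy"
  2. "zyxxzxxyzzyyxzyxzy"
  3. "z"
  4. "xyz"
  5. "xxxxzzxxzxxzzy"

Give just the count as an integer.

2

1 → match
2 → no match
3 → match
4 → no match
5 → no match
Total matched: 2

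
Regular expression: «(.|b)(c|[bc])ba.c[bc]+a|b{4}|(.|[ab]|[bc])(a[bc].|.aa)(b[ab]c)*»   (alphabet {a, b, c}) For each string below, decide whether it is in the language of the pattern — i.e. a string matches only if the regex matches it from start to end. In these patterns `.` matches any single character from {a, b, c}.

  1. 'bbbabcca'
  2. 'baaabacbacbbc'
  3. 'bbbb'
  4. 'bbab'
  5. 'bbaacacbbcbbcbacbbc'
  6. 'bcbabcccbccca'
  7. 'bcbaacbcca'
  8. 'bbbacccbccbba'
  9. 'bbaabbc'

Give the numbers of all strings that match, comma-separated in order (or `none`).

1 → match
2 → match
3 → match
4 → no match
5 → no match
6 → match
7 → match
8 → match
9 → match

1, 2, 3, 6, 7, 8, 9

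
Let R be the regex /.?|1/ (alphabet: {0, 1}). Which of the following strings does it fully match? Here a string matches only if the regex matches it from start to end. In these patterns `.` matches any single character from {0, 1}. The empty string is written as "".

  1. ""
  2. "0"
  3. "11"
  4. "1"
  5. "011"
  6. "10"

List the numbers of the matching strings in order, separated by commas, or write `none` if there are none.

1 → match
2 → match
3 → no match
4 → match
5 → no match
6 → no match

1, 2, 4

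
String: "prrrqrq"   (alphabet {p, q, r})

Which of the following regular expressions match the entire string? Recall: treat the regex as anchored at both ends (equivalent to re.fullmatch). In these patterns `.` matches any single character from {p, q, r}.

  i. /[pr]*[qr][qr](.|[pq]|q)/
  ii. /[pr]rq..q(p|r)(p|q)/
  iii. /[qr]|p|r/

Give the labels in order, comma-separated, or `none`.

i

i → match
ii → no match
iii → no match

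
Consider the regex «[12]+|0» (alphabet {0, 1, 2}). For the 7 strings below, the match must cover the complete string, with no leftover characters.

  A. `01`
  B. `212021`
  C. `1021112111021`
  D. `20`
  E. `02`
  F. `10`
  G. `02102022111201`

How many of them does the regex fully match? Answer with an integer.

A → no match
B → no match
C → no match
D → no match
E → no match
F → no match
G → no match
Total matched: 0

0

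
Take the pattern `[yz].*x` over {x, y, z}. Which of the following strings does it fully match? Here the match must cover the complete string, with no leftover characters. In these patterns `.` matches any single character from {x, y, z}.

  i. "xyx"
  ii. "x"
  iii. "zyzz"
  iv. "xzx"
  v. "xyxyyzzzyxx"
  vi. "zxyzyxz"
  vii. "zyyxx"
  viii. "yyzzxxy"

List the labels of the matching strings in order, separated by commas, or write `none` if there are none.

vii

i → no match
ii → no match
iii → no match — must end with "x"
iv → no match
v → no match
vi → no match — must end with "x"
vii → match
viii → no match — must end with "x"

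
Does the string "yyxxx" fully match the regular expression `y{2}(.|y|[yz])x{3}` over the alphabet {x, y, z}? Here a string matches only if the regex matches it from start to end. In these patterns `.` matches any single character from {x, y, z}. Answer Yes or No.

No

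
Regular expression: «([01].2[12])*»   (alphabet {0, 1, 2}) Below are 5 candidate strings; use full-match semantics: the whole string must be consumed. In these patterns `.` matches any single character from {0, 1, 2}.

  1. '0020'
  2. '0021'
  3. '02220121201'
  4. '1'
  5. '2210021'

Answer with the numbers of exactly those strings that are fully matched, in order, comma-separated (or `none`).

2

1. '0020' → no match
2. '0021' → match
3. '02220121201' → no match
4. '1' → no match
5. '2210021' → no match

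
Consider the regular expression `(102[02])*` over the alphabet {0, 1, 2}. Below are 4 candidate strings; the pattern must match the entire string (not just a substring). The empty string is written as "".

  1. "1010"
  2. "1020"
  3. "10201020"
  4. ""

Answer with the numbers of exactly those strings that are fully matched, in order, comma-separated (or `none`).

2, 3, 4

1 → no match
2 → match
3 → match
4 → match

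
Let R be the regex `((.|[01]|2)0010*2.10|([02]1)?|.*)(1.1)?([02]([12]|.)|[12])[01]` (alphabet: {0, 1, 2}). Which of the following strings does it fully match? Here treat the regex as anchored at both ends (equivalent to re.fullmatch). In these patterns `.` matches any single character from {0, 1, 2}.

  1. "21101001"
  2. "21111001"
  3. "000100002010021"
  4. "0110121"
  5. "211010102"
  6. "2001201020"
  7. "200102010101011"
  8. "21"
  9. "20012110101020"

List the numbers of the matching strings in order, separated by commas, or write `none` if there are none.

1, 2, 3, 4, 6, 7, 8, 9

1 → match
2 → match
3 → match
4 → match
5 → no match
6 → match
7 → match
8 → match
9 → match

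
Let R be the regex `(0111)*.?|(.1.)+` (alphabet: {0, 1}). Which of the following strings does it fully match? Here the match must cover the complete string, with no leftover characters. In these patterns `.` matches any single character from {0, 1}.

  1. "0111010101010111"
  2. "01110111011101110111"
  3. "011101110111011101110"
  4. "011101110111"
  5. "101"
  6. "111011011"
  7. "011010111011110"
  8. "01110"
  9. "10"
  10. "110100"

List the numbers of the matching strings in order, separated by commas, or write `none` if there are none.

1 → no match
2 → match
3 → match
4 → match
5 → no match
6 → match
7 → match
8 → match
9 → no match
10 → no match

2, 3, 4, 6, 7, 8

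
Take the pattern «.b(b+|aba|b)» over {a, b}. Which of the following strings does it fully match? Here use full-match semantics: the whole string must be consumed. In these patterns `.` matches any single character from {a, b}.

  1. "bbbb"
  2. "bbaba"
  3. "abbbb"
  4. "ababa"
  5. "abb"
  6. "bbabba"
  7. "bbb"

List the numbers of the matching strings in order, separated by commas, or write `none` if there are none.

1, 2, 3, 4, 5, 7

1 → match
2 → match
3 → match
4 → match
5 → match
6 → no match
7 → match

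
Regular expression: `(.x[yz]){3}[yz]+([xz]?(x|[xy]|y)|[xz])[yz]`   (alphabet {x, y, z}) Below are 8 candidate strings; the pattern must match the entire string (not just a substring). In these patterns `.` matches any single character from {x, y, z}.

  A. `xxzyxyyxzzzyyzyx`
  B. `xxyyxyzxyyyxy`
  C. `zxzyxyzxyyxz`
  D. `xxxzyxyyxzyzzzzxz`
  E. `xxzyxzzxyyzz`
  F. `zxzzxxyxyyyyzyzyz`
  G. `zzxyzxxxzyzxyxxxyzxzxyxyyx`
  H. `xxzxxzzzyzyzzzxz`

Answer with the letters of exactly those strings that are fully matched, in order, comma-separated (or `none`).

B, C, E

A → no match
B → match
C → match
D → no match
E → match
F → no match
G → no match
H → no match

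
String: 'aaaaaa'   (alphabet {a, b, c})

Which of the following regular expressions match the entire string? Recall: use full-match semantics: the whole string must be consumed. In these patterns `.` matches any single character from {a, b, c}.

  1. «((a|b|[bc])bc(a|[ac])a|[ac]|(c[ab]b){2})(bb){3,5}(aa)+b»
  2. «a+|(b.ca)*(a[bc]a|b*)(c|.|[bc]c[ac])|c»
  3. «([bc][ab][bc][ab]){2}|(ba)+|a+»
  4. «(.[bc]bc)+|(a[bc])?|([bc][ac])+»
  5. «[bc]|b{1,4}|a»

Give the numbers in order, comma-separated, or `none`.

2, 3

1 → no match — must end with 'aab'
2 → match
3 → match
4 → no match
5 → no match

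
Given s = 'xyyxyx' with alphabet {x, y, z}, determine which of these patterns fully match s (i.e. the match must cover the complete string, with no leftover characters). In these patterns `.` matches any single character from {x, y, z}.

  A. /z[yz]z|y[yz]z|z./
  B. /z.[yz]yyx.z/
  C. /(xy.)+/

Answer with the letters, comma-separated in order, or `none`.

C

A → no match
B → no match — must start with 'z'
C → match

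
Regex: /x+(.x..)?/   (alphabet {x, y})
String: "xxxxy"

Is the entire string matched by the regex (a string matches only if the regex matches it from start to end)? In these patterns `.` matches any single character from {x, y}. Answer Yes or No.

Yes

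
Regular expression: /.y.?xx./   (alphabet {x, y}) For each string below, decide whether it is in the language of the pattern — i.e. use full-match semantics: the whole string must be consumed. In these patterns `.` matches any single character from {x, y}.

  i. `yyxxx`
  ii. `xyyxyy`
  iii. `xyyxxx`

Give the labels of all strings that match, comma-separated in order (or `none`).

i, iii

i → match
ii → no match
iii → match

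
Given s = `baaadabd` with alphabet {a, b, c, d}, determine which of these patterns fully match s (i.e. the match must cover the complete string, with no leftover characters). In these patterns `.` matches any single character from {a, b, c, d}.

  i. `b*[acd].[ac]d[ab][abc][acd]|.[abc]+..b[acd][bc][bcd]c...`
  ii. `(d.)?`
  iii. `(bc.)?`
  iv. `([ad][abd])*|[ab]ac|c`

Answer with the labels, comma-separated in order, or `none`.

i → match
ii → no match
iii → no match
iv → no match

i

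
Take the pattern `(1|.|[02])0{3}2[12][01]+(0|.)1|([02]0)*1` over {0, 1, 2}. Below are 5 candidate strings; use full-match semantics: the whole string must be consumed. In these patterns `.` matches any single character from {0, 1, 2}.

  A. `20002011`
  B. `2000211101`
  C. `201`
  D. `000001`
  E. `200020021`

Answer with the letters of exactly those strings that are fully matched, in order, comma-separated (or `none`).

A. `20002011` → no match
B. `2000211101` → match
C. `201` → match
D. `000001` → no match
E. `200020021` → no match

B, C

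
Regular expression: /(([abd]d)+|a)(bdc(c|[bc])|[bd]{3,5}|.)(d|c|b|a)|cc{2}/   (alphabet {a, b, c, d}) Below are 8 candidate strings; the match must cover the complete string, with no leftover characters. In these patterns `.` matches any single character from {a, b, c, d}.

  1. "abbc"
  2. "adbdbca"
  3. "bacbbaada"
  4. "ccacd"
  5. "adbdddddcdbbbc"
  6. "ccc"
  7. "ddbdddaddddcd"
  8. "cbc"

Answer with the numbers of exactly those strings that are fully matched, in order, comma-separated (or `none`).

1 → no match
2 → no match
3 → no match
4 → no match
5 → no match
6 → match
7 → no match
8 → no match

6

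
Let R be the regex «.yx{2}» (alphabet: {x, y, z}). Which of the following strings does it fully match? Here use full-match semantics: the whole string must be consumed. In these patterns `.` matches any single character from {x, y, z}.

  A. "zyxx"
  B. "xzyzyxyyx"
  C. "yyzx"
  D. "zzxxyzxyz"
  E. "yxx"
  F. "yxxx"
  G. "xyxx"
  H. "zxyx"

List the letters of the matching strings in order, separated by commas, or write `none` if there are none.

A → match
B → no match
C → no match
D → no match — must end with "x"
E → no match
F → no match
G → match
H → no match

A, G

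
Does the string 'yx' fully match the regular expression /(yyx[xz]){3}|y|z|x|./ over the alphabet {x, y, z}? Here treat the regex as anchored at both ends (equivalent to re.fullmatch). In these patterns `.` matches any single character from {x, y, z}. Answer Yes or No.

No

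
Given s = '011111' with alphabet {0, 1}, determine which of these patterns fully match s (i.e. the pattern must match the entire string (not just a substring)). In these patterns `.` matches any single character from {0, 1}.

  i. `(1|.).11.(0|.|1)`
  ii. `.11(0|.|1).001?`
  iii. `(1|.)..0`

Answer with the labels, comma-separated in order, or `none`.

i

i → match
ii → no match
iii → no match — must end with '0'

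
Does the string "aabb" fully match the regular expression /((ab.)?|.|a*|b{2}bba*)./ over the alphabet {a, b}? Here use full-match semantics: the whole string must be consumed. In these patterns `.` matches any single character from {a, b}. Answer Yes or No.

No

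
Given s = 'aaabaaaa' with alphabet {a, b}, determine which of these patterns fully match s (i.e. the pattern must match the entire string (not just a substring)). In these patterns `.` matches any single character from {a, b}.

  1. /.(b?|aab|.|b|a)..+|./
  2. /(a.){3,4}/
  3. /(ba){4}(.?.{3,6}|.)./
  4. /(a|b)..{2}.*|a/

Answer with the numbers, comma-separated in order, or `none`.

1, 2, 4

1 → match
2 → match
3 → no match — must start with 'ba'
4 → match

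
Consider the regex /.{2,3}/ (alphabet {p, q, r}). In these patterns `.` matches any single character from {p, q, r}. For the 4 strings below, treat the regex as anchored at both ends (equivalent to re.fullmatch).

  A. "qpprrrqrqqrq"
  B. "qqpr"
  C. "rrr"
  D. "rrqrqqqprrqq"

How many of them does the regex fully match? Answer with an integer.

A → no match
B → no match
C → match
D → no match
Total matched: 1

1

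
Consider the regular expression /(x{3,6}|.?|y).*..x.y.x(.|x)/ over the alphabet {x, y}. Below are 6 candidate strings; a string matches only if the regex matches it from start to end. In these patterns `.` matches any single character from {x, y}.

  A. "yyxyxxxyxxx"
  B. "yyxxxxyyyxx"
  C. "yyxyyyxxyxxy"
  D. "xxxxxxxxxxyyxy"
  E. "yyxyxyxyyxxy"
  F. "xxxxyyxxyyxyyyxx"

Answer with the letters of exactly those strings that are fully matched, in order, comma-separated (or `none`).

A. "yyxyxxxyxxx" → match
B. "yyxxxxyyyxx" → match
C. "yyxyyyxxyxxy" → match
D → match
E. "yyxyxyxyyxxy" → match
F → match

A, B, C, D, E, F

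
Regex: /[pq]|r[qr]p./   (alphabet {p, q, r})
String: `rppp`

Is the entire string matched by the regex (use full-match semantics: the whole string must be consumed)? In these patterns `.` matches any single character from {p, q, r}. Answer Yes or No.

No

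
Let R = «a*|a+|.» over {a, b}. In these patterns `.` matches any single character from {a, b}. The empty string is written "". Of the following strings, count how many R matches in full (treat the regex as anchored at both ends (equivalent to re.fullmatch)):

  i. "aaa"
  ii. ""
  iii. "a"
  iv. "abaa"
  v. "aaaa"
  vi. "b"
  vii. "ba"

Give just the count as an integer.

5

i → match
ii → match
iii → match
iv → no match
v → match
vi → match
vii → no match
Total matched: 5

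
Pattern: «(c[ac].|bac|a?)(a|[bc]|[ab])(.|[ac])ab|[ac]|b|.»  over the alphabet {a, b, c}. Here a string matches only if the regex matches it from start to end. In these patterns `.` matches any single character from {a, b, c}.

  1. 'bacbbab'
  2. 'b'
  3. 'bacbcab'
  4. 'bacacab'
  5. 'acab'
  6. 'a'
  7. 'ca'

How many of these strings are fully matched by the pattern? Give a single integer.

1 → match
2 → match
3 → match
4 → match
5 → match
6 → match
7 → no match
Total matched: 6

6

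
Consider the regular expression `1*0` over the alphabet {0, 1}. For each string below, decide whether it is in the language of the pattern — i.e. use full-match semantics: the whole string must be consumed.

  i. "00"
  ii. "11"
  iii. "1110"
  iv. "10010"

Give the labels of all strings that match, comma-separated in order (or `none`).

iii

i. "00" → no match
ii. "11" → no match — must end with "0"
iii. "1110" → match
iv. "10010" → no match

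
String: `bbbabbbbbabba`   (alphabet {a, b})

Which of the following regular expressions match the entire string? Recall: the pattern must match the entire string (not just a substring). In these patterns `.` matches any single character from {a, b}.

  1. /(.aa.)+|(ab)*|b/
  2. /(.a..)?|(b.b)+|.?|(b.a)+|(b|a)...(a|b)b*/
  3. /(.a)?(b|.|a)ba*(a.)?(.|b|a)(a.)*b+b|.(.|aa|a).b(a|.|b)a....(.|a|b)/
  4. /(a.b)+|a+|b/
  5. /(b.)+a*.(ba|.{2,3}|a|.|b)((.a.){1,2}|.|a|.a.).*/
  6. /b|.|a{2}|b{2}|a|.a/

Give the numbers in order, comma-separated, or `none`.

1 → no match
2 → no match
3 → no match
4 → no match
5 → match
6 → no match

5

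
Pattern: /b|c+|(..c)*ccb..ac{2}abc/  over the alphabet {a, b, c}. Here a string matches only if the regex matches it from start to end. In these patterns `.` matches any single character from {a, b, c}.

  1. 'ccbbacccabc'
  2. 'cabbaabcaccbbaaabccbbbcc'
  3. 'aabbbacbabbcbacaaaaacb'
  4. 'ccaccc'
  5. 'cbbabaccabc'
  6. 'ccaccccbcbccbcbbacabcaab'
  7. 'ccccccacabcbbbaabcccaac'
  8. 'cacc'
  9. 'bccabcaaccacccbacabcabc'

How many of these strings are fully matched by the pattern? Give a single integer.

1. 'ccbbacccabc' → no match
2 → no match
3 → no match
4. 'ccaccc' → no match
5. 'cbbabaccabc' → no match
6 → no match
7 → no match
8. 'cacc' → no match
9 → no match
Total matched: 0

0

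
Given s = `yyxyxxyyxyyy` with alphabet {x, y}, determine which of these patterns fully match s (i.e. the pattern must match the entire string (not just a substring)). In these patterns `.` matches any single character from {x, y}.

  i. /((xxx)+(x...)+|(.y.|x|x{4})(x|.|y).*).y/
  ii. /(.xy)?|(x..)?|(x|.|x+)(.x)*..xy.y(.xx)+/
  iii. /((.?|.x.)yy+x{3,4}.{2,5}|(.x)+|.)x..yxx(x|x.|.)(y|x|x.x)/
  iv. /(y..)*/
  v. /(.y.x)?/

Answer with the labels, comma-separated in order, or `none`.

i → match
ii → no match
iii → no match
iv → match
v → no match

i, iv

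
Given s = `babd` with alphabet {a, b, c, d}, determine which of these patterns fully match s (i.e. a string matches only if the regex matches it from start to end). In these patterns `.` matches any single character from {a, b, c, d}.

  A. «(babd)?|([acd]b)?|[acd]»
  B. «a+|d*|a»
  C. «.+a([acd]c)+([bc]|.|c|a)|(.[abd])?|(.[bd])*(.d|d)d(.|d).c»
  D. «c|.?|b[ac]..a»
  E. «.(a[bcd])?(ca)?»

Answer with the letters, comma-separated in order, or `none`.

A → match
B → no match
C → no match
D → no match
E → no match

A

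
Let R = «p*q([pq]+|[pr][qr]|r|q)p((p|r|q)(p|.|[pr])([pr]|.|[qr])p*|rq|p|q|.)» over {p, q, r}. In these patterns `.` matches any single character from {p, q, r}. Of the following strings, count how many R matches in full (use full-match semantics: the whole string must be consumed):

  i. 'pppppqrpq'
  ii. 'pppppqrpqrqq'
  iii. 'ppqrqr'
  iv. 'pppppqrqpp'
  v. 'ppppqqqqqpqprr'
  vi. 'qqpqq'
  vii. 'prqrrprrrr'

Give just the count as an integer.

i → match
ii → no match
iii → no match
iv → match
v → no match
vi → no match
vii → no match
Total matched: 2

2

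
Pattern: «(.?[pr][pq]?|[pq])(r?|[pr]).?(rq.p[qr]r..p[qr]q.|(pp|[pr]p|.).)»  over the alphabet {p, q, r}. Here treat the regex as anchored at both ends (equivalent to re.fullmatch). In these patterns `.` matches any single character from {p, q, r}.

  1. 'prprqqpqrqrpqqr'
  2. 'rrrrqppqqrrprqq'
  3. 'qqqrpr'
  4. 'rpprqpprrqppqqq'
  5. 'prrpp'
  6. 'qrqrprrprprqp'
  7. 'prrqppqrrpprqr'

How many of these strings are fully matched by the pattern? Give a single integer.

5

1 → match
2 → no match
3 → no match
4 → match
5 → match
6 → match
7 → match
Total matched: 5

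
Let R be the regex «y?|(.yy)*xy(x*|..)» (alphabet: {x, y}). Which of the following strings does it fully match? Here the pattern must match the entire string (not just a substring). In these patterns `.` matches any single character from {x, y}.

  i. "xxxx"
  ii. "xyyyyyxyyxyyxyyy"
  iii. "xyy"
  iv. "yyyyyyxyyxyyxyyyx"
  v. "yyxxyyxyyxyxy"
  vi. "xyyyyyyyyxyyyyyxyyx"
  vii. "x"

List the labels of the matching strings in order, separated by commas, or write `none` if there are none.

ii, vi

i. "xxxx" → no match
ii → match
iii. "xyy" → no match
iv → no match
v → no match
vi → match
vii. "x" → no match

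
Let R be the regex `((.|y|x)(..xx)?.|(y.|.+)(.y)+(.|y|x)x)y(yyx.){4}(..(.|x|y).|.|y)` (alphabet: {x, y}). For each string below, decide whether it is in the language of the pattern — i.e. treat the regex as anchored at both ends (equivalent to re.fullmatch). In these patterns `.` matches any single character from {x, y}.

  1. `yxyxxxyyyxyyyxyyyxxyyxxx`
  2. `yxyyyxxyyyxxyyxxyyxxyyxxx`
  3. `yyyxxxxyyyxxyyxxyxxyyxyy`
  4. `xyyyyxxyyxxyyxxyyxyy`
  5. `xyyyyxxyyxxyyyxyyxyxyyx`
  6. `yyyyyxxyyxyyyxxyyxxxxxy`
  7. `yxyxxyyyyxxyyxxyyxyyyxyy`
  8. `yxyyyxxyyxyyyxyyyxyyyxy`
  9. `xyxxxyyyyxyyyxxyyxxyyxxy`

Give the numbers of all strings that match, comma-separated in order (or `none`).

1, 2, 4, 6, 7, 8, 9

1 → match
2 → match
3 → no match
4 → match
5 → no match
6 → match
7 → match
8 → match
9 → match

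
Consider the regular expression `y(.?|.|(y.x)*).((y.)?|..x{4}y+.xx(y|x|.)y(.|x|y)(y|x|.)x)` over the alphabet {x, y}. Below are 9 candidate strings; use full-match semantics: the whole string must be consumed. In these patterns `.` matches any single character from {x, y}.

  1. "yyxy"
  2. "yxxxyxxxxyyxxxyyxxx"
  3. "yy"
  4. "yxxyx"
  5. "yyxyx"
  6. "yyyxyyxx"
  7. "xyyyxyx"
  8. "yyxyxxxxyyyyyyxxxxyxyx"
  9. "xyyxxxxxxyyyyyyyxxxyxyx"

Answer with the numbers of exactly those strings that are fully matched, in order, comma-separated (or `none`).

1 → no match
2 → match
3 → match
4 → match
5 → match
6 → match
7 → no match — must start with "y"
8 → match
9 → no match — must start with "y"

2, 3, 4, 5, 6, 8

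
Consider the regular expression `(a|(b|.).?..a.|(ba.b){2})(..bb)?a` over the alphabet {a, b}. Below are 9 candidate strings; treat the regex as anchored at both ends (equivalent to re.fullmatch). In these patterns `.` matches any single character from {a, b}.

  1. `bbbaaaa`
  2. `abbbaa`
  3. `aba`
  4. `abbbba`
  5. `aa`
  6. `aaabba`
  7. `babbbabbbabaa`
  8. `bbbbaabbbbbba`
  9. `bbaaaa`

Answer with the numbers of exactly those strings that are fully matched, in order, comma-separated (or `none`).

1, 4, 5, 6, 9

1 → match
2 → no match
3 → no match
4 → match
5 → match
6 → match
7 → no match
8 → no match
9 → match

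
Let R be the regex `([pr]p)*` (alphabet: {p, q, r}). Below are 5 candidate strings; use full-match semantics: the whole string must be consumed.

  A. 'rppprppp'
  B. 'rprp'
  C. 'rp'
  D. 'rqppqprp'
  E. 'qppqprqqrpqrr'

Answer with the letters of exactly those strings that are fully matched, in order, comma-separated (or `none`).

A. 'rppprppp' → match
B. 'rprp' → match
C. 'rp' → match
D. 'rqppqprp' → no match
E → no match

A, B, C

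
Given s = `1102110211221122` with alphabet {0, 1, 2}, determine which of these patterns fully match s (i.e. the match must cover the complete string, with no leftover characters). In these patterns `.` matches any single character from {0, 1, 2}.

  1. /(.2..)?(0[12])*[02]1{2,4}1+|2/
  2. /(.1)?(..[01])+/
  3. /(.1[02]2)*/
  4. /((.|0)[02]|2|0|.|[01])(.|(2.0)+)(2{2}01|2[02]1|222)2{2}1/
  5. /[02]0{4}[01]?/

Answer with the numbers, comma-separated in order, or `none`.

1 → no match
2 → no match
3 → match
4 → no match — must end with `21`
5 → no match

3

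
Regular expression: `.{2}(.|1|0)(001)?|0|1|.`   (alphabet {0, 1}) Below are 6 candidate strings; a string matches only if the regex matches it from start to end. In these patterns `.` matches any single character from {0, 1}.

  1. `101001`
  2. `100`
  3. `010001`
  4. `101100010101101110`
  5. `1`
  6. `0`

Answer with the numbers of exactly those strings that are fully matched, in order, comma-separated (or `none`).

1. `101001` → match
2. `100` → match
3. `010001` → match
4 → no match
5. `1` → match
6. `0` → match

1, 2, 3, 5, 6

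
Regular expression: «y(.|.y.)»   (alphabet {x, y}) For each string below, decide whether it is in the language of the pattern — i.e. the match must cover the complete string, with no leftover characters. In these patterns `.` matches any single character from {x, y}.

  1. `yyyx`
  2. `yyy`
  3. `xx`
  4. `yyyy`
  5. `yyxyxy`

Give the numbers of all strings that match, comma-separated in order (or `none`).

1. `yyyx` → match
2. `yyy` → no match
3. `xx` → no match — must start with `y`
4. `yyyy` → match
5. `yyxyxy` → no match

1, 4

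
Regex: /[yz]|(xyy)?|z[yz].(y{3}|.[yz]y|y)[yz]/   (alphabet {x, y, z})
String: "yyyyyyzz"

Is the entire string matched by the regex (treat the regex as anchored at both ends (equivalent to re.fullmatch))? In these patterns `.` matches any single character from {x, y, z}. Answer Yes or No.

No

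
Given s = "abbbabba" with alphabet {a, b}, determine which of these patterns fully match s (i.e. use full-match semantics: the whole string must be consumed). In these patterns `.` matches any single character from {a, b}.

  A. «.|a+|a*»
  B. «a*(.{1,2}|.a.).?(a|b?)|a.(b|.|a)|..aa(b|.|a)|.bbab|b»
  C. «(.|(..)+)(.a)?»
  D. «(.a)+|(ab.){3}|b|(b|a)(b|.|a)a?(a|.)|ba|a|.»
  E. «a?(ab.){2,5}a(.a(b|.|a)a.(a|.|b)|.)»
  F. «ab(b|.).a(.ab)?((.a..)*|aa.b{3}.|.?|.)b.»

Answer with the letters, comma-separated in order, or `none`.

C, F

A → no match
B → no match
C → match
D → no match
E → no match
F → match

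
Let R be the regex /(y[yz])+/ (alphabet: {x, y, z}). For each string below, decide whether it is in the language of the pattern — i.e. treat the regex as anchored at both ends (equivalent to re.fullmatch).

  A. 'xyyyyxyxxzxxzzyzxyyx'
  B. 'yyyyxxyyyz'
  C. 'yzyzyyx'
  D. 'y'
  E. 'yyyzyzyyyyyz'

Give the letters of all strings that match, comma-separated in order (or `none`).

E

A → no match — must start with 'y'
B → no match
C → no match
D → no match
E → match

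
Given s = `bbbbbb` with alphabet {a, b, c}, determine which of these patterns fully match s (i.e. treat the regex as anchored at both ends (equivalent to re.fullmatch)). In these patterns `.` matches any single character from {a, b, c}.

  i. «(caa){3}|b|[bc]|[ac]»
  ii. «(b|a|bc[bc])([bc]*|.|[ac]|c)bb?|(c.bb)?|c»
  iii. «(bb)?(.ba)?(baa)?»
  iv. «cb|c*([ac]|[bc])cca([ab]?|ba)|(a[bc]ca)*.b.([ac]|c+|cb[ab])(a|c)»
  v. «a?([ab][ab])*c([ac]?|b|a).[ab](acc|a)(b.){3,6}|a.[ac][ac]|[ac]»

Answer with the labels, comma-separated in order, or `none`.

i → no match
ii → match
iii → no match
iv → no match
v → no match

ii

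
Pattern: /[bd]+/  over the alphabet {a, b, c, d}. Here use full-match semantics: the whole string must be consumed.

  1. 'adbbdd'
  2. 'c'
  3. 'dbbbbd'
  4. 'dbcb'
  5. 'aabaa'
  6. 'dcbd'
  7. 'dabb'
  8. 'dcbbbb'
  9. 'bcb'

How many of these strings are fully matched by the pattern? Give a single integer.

1

1 → no match
2 → no match
3 → match
4 → no match
5 → no match
6 → no match
7 → no match
8 → no match
9 → no match
Total matched: 1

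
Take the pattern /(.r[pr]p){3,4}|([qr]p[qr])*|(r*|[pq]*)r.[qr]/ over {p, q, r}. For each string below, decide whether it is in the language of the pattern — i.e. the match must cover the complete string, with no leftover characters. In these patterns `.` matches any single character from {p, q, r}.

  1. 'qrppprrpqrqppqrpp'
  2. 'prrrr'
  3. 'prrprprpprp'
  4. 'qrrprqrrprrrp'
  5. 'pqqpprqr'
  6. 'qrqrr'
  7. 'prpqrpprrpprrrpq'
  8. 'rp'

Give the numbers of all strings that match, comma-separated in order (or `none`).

5

1 → no match
2. 'prrrr' → no match
3. 'prrprprpprp' → no match
4 → no match
5. 'pqqpprqr' → match
6. 'qrqrr' → no match
7 → no match
8. 'rp' → no match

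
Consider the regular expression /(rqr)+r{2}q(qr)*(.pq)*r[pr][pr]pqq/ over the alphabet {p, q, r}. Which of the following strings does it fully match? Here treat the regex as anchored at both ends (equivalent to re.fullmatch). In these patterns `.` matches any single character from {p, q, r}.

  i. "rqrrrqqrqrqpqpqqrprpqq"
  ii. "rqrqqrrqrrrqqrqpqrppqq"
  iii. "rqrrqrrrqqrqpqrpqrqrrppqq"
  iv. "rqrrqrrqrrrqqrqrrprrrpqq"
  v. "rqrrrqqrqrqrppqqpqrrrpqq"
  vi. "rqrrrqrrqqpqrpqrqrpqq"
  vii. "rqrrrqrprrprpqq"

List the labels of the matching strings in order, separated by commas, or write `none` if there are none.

v

i → no match
ii → no match
iii → no match
iv → no match
v → match
vi → no match
vii → no match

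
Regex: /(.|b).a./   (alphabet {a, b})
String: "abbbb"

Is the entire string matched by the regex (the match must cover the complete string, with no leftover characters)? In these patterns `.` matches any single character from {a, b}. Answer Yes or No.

No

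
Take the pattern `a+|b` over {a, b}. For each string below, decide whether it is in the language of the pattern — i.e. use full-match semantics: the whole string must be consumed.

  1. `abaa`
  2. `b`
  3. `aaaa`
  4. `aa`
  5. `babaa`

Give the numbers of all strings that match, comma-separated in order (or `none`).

2, 3, 4

1 → no match
2 → match
3 → match
4 → match
5 → no match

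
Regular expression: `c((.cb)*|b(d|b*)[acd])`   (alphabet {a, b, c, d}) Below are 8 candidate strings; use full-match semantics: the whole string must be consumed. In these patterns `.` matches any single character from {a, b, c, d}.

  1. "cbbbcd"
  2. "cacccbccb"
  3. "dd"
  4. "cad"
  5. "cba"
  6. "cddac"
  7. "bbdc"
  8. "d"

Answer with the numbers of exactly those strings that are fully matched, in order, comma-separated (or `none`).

1 → no match
2 → no match
3 → no match — must start with "c"
4 → no match
5 → match
6 → no match
7 → no match — must start with "c"
8 → no match — must start with "c"

5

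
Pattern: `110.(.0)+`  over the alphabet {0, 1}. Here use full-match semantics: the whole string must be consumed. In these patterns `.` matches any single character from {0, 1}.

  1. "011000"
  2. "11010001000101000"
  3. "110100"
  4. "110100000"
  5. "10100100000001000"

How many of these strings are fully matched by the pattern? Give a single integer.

1 → no match — must start with "110"
2 → no match
3 → match
4 → no match
5 → no match — must start with "110"
Total matched: 1

1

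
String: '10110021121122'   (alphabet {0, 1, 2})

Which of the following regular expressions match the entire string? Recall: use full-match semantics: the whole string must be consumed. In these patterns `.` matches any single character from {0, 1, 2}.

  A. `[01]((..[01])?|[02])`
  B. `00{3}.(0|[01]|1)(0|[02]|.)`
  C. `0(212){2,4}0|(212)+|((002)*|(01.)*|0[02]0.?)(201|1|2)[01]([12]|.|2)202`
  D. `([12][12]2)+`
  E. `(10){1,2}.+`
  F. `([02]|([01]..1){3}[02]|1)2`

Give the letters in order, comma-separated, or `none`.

A → no match
B → no match — must start with '00'
C → no match
D → no match
E → match
F → match

E, F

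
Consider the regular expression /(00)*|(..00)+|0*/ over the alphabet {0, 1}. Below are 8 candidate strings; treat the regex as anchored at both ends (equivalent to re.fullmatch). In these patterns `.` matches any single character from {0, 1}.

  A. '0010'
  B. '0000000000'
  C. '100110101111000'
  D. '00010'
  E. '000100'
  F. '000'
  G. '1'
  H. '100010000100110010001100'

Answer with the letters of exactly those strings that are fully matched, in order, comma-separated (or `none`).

B, F, H

A → no match
B → match
C → no match
D → no match
E → no match
F → match
G → no match
H → match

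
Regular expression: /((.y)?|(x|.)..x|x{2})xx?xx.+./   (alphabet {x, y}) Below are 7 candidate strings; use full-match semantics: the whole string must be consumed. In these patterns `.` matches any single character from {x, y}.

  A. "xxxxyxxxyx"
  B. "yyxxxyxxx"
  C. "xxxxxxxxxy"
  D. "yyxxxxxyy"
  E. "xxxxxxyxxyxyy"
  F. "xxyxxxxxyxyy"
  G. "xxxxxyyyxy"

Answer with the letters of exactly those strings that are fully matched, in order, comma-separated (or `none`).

A, B, C, D, E, F, G

A → match
B → match
C → match
D → match
E → match
F → match
G → match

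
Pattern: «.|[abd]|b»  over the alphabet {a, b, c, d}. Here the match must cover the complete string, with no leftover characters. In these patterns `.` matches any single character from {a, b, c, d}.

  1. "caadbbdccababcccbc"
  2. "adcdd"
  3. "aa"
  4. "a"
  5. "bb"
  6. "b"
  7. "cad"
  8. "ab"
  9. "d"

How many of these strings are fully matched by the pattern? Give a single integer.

1 → no match
2. "adcdd" → no match
3. "aa" → no match
4. "a" → match
5. "bb" → no match
6. "b" → match
7. "cad" → no match
8. "ab" → no match
9. "d" → match
Total matched: 3

3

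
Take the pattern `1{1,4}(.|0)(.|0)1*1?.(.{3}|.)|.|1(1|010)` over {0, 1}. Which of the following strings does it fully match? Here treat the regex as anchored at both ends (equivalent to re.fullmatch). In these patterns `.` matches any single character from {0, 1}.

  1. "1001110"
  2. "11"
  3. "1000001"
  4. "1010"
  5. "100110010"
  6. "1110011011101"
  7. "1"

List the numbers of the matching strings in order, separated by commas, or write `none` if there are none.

1, 2, 3, 4, 5, 7

1 → match
2 → match
3 → match
4 → match
5 → match
6 → no match
7 → match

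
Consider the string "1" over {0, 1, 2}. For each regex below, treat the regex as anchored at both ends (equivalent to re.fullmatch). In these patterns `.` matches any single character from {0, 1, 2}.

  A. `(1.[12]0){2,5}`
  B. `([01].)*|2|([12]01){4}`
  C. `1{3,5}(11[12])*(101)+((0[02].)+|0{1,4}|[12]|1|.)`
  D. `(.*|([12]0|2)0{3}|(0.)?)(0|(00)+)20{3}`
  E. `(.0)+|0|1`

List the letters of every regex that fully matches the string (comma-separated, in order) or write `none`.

A → no match — must end with "0"
B → no match
C → no match
D → no match — must end with "0"
E → match

E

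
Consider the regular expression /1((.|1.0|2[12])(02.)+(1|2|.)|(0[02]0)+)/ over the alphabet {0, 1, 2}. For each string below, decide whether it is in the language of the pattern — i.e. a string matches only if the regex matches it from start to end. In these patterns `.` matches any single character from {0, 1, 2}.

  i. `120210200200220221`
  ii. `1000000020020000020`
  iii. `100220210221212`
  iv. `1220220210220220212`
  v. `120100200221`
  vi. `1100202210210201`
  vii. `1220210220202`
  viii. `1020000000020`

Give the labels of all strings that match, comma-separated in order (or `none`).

i, ii, iv, vii, viii

i → match
ii → match
iii → no match
iv → match
v → no match
vi → no match
vii → match
viii → match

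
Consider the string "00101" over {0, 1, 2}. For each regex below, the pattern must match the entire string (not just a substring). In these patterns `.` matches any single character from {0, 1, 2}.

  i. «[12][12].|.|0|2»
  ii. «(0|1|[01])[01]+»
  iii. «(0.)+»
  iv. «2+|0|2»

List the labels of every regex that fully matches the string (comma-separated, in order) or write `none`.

ii

i → no match
ii → match
iii → no match
iv → no match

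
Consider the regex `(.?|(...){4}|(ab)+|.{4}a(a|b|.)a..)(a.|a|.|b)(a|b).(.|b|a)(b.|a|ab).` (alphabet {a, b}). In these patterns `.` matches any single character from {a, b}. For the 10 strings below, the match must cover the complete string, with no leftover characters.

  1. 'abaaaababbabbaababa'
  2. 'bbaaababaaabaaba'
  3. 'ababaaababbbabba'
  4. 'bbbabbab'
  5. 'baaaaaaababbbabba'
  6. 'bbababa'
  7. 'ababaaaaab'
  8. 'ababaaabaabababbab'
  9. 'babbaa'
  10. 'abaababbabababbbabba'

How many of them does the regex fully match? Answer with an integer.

1 → match
2 → match
3 → match
4 → match
5 → match
6 → match
7 → match
8 → match
9 → match
10 → match
Total matched: 10

10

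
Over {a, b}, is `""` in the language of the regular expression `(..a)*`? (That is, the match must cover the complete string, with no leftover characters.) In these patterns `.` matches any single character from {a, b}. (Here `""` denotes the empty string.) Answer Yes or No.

Yes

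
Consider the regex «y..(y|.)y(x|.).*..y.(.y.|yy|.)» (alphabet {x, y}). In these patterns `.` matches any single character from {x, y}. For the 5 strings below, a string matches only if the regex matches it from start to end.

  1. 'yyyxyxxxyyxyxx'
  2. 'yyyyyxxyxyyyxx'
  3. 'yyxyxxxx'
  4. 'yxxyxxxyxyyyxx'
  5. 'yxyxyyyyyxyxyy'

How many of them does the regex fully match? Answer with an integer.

3

1 → match
2 → match
3 → no match
4 → no match
5 → match
Total matched: 3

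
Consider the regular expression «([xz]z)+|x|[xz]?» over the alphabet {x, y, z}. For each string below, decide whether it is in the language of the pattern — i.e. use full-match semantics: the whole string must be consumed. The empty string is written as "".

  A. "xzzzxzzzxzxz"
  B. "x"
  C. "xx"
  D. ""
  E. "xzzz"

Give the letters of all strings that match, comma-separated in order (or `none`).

A, B, D, E

A → match
B → match
C → no match
D → match
E → match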